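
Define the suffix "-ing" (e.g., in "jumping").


Suffix: -ing
As in: jumping -> jump + -ing
Meaning = present participle


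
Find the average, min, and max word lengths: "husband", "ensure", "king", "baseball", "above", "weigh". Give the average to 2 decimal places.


Lengths: "husband"=7, "ensure"=6, "king"=4, "baseball"=8, "above"=5, "weigh"=5
Sum = 35, Count = 6
Average = 35/6 = 5.83
= avg=5.83, min=4, max=8


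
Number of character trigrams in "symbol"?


Word: "symbol" (length 6)
Number of 3-grams = length - 3 + 1 = 6 - 3 + 1
= 4


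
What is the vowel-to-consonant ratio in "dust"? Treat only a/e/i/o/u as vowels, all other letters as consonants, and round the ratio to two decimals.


Word: "dust"
Vowels (a,e,i,o,u): 1
Consonants: 3
Ratio = 1/3
= 0.33


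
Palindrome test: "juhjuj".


Word: "juhjuj"
Reversed: "jujhuj"
Forward == Backward? juhjuj != jujhuj
Palindrome = No


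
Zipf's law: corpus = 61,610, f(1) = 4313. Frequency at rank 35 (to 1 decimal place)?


Zipf's law: f(r) = f(1) / r
f(1) = 4313
f(35) = 4313 / 35
= 123.2 occurrences


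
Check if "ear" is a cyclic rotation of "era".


Word: "era", Candidate: "ear"
Method: check if candidate is substring of word+word
"eraera" contains "ear"? No
Is rotation = No


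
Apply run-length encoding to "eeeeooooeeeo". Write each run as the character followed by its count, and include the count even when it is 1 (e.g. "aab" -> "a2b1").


String: "eeeeooooeeeo"
Scanning for consecutive runs:
  'e' x 4
  'o' x 4
  'e' x 3
  'o' x 1
RLE = "e4o4e3o1"


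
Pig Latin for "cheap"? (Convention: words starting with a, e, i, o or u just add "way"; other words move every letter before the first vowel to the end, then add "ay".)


Word: "cheap"
Starts with consonant(s) → move to end, add 'ay'
Consonant cluster: "ch"
Pig Latin = "eapchay"


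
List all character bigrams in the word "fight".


Word: "fight" (length 5)
Number of bigrams = 5 - 2 + 1 = 4
  Position 0: "fi"
  Position 1: "ig"
  Position 2: "gh"
  Position 3: "ht"
Bigrams = "fi", "ig", "gh", "ht"


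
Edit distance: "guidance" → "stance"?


Word 1: "guidance" (length 8)
Word 2: "stance" (length 6)
One optimal edit sequence (insert/delete/substitute each cost 1):
  1. delete 'g'  (+1)
  2. delete 'u'  (+1)
  3. substitute 'i' -> 's'  (+1)
  4. substitute 'd' -> 't'  (+1)
  5. keep 'a'
  6. keep 'n'
  7. keep 'c'
  8. keep 'e'
Total edit operations: 4
Edit distance = 4


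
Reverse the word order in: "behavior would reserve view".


Original: "behavior would reserve view"
Words (1..n): behavior | would | reserve | view
Reversed (n..1): view | reserve | would | behavior
Result = "view reserve would behavior"


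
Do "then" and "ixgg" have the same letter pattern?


Pattern of "then": [0, 1, 2, 3]
Pattern of "ixgg": [0, 1, 2, 2]
Patterns do not match
Same pattern = No


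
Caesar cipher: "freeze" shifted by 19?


Word: "freeze"
Shift: 19
Each letter → (letter + shift) mod 26:
  'f' (5) + 19 = 24 → 'y'
  'r' (17) + 19 = 10 → 'k'
  'e' (4) + 19 = 23 → 'x'
  'e' (4) + 19 = 23 → 'x'
  'z' (25) + 19 = 18 → 's'
  'e' (4) + 19 = 23 → 'x'
Result = "ykxxsx"


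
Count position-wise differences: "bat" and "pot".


Comparing character by character (same length = 3):
  Pos 0: 'b' vs 'p' !=
  Pos 1: 'a' vs 'o' !=
  Pos 2: 't' vs 't' =
Hamming distance = 2


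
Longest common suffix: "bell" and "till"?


Word 1: "bell"
Word 2: "till"
Comparing from end:
  Pos -1: 'l' == 'l'
  Pos -2: 'l' == 'l'
  Pos -3: 'e' != 'i' (stop)
LCS = "ll" (length 2)


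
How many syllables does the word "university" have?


Word: "university"
Syllable breakdown: u-ni-ver-si-ty
Counting: 5 parts
= 5 syllables


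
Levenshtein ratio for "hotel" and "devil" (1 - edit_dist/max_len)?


Word 1: "hotel" (length 5)
Word 2: "devil" (length 5)
One optimal edit sequence:
  1. substitute 'h' -> 'd'  (+1)
  2. substitute 'o' -> 'e'  (+1)
  3. substitute 't' -> 'v'  (+1)
  4. substitute 'e' -> 'i'  (+1)
  5. keep 'l'
Edit distance = 4
Max length = max(5, 5) = 5
Similarity = 1 - 4/5
= 0.2000


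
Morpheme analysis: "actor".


Word: "actor"
Morphemes: act | -or
Each morpheme carries meaning
= 2 morphemes


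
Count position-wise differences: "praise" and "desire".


Comparing character by character (same length = 6):
  Pos 0: 'p' vs 'd' !=
  Pos 1: 'r' vs 'e' !=
  Pos 2: 'a' vs 's' !=
  Pos 3: 'i' vs 'i' =
  Pos 4: 's' vs 'r' !=
  Pos 5: 'e' vs 'e' =
Hamming distance = 4


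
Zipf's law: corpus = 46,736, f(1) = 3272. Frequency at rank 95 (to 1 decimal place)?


Zipf's law: f(r) = f(1) / r
f(1) = 3272
f(95) = 3272 / 95
= 34.4 occurrences


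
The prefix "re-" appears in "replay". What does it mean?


Prefix: re-
Example: replay = re- + play
Meaning = again


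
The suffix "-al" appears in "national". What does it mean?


Suffix: -al
Example: national (nation + -al)
Meaning = relating to


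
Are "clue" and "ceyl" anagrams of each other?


Word 1: "clue" → sorted: celu
Word 2: "ceyl" → sorted: cely
Same letters? celu != cely
Anagram = No


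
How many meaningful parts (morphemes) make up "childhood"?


Word: "childhood"
Morphemes: child / -hood
Each morpheme carries meaning
= 2 morphemes


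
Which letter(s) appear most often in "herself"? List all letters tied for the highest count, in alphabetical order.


Word: "herself"
Letter counts:
  'e': 2
  'f': 1
  'h': 1
  'l': 1
  'r': 1
  's': 1
Maximum count = 2
Most frequent = 'e' (2 times each)


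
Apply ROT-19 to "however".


Word: "however"
Shift: 19
Each letter → (letter + shift) mod 26:
  'h' (7) + 19 = 0 → 'a'
  'o' (14) + 19 = 7 → 'h'
  'w' (22) + 19 = 15 → 'p'
  'e' (4) + 19 = 23 → 'x'
  'v' (21) + 19 = 14 → 'o'
  'e' (4) + 19 = 23 → 'x'
  'r' (17) + 19 = 10 → 'k'
Result = "ahpxoxk"


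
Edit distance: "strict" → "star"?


Word 1: "strict" (length 6)
Word 2: "star" (length 4)
One optimal edit sequence (insert/delete/substitute each cost 1):
  1. keep 's'
  2. keep 't'
  3. delete 'r'  (+1)
  4. delete 'i'  (+1)
  5. substitute 'c' -> 'a'  (+1)
  6. substitute 't' -> 'r'  (+1)
Total edit operations: 4
Edit distance = 4


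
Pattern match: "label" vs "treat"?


Pattern of "label": [0, 1, 2, 3, 0]
Pattern of "treat": [0, 1, 2, 3, 0]
Patterns match
Same pattern = Yes


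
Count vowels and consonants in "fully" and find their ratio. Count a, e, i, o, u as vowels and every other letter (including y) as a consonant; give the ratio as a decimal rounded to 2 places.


Word: "fully"
Vowels (a,e,i,o,u): 1
Consonants: 4
Ratio = 1/4
= 0.25


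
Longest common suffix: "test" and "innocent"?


Word 1: "test"
Word 2: "innocent"
Comparing from end:
  Pos -1: 't' == 't'
  Pos -2: 's' != 'n' (stop)
LCS = "t" (length 1)


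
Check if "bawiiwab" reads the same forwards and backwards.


Word: "bawiiwab"
Reversed: "bawiiwab"
Forward == Backward? bawiiwab == bawiiwab
Palindrome = Yes


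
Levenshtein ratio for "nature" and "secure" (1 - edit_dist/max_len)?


Word 1: "nature" (length 6)
Word 2: "secure" (length 6)
One optimal edit sequence:
  1. substitute 'n' -> 's'  (+1)
  2. substitute 'a' -> 'e'  (+1)
  3. substitute 't' -> 'c'  (+1)
  4. keep 'u'
  5. keep 'r'
  6. keep 'e'
Edit distance = 3
Max length = max(6, 6) = 6
Similarity = 1 - 3/6
= 0.5000


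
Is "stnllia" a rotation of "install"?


Word: "install", Candidate: "stnllia"
Method: check if candidate is substring of word+word
"installinstall" contains "stnllia"? No
Is rotation = No


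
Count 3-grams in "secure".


Word: "secure" (length 6)
Number of 3-grams = length - 3 + 1 = 6 - 3 + 1
= 4


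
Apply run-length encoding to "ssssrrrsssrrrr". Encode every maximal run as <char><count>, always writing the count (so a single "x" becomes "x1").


String: "ssssrrrsssrrrr"
Scanning for consecutive runs:
  's' x 4
  'r' x 3
  's' x 3
  'r' x 4
RLE = "s4r3s3r4"


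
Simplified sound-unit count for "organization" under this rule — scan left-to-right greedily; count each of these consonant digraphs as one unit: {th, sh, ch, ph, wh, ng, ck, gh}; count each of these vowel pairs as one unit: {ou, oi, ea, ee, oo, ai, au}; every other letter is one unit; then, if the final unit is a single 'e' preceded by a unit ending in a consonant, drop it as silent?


Word: "organization" (12 letters)
Left-to-right scan:
  (1) 'o' (letter)
  (2) 'r' (letter)
  (3) 'g' (letter)
  (4) 'a' (letter)
  (5) 'n' (letter)
  (6) 'i' (letter)
  (7) 'z' (letter)
  (8) 'a' (letter)
  (9) 't' (letter)
  (10) 'i' (letter)
  (11) 'o' (letter)
  (12) 'n' (letter)
Units from scan: 12
Sound units = 12 units


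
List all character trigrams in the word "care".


Word: "care" (length 4)
Number of trigrams = 4 - 3 + 1 = 2
  Position 0: "car"
  Position 1: "are"
Trigrams = "car", "are"


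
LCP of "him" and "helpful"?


Word 1: "him"
Word 2: "helpful"
Comparing from start:
  Pos 0: 'h' == 'h'
  Pos 1: 'i' != 'e' (stop)
LCP = "h" (length 1)


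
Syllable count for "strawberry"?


Word: "strawberry"
Syllable breakdown: straw | ber | ry
Counting: 3 parts
= 3 syllables


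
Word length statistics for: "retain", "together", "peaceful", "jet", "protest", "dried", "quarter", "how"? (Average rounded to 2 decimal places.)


Lengths: "retain"=6, "together"=8, "peaceful"=8, "jet"=3, "protest"=7, "dried"=5, "quarter"=7, "how"=3
Sum = 47, Count = 8
Average = 47/8 = 5.88
= avg=5.88, min=3, max=8


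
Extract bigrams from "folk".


Word: "folk" (length 4)
Number of bigrams = 4 - 2 + 1 = 3
  Position 0: "fo"
  Position 1: "ol"
  Position 2: "lk"
Bigrams = "fo", "ol", "lk"


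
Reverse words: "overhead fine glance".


Original: "overhead fine glance"
Words (1..n): overhead | fine | glance
Reversed (n..1): glance | fine | overhead
Result = "glance fine overhead"


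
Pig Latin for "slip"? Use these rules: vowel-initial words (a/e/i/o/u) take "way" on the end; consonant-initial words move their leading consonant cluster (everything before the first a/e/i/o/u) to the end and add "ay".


Word: "slip"
Starts with consonant(s) → move to end, add 'ay'
Consonant cluster: "sl"
Pig Latin = "ipslay"


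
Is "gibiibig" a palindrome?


Word: "gibiibig"
Reversed: "gibiibig"
Forward == Backward? gibiibig == gibiibig
Palindrome = Yes


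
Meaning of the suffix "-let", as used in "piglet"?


Suffix: -let
Example: piglet (pig + -let)
Meaning = small


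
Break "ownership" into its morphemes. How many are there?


Word: "ownership"
Morphemes: own / -er / -ship
Each morpheme carries meaning
= 3 morphemes


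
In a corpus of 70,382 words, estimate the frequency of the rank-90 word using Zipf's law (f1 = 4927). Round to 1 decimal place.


Zipf's law: f(r) = f(1) / r
f(1) = 4927
f(90) = 4927 / 90
= 54.7 occurrences


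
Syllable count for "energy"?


Word: "energy"
Syllable breakdown: en / er / gy
Counting: 3 parts
= 3 syllables


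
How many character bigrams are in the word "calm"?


Word: "calm" (length 4)
Number of 2-grams = length - 2 + 1 = 4 - 2 + 1
= 3


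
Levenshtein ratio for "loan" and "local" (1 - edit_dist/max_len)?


Word 1: "loan" (length 4)
Word 2: "local" (length 5)
One optimal edit sequence:
  1. keep 'l'
  2. keep 'o'
  3. insert 'c'  (+1)
  4. keep 'a'
  5. substitute 'n' -> 'l'  (+1)
Edit distance = 2
Max length = max(4, 5) = 5
Similarity = 1 - 2/5
= 0.6000


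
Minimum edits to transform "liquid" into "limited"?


Word 1: "liquid" (length 6)
Word 2: "limited" (length 7)
One optimal edit sequence (insert/delete/substitute each cost 1):
  1. keep 'l'
  2. keep 'i'
  3. insert 'm'  (+1)
  4. substitute 'q' -> 'i'  (+1)
  5. substitute 'u' -> 't'  (+1)
  6. substitute 'i' -> 'e'  (+1)
  7. keep 'd'
Total edit operations: 4
Edit distance = 4


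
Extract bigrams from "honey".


Word: "honey" (length 5)
Number of bigrams = 5 - 2 + 1 = 4
  Position 0: "ho"
  Position 1: "on"
  Position 2: "ne"
  Position 3: "ey"
Bigrams = "ho", "on", "ne", "ey"


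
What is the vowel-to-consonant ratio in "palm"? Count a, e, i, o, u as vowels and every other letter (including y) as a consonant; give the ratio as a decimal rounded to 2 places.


Word: "palm"
Vowels (a,e,i,o,u): 1
Consonants: 3
Ratio = 1/3
= 0.33


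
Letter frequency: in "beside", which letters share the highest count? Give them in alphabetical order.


Word: "beside"
Letter counts:
  'b': 1
  'd': 1
  'e': 2
  'i': 1
  's': 1
Maximum count = 2
Most frequent = 'e' (2 times each)


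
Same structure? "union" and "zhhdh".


Pattern of "union": [0, 1, 2, 3, 1]
Pattern of "zhhdh": [0, 1, 1, 2, 1]
Patterns do not match
Same pattern = No


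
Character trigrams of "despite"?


Word: "despite" (length 7)
Number of trigrams = 7 - 3 + 1 = 5
  Position 0: "des"
  Position 1: "esp"
  Position 2: "spi"
  Position 3: "pit"
  Position 4: "ite"
Trigrams = "des", "esp", "spi", "pit", "ite"


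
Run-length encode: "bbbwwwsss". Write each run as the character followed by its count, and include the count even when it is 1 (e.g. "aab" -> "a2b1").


String: "bbbwwwsss"
Scanning for consecutive runs:
  'b' x 3
  'w' x 3
  's' x 3
RLE = "b3w3s3"


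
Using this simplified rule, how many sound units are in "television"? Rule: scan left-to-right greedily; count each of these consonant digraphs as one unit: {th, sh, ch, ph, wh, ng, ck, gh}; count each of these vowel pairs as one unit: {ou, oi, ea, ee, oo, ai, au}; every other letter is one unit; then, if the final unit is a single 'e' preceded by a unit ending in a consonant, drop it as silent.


Word: "television" (10 letters)
Left-to-right scan:
  1. 't' (letter)
  2. 'e' (letter)
  3. 'l' (letter)
  4. 'e' (letter)
  5. 'v' (letter)
  6. 'i' (letter)
  7. 's' (letter)
  8. 'i' (letter)
  9. 'o' (letter)
  10. 'n' (letter)
Units from scan: 10
Sound units = 10 units


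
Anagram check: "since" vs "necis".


Word 1: "since" → sorted: ceins
Word 2: "necis" → sorted: ceins
Same letters? ceins == ceins
Anagram = Yes


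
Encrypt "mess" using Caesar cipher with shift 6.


Word: "mess"
Shift: 6
Each letter → (letter + shift) mod 26:
  'm' (12) + 6 = 18 → 's'
  'e' (4) + 6 = 10 → 'k'
  's' (18) + 6 = 24 → 'y'
  's' (18) + 6 = 24 → 'y'
Result = "skyy"


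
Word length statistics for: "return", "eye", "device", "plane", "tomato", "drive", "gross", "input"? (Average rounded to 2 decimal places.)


Lengths: "return"=6, "eye"=3, "device"=6, "plane"=5, "tomato"=6, "drive"=5, "gross"=5, "input"=5
Sum = 41, Count = 8
Average = 41/8 = 5.13
= avg=5.13, min=3, max=6


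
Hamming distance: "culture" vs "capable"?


Comparing character by character (same length = 7):
  Pos 0: 'c' vs 'c' =
  Pos 1: 'u' vs 'a' !=
  Pos 2: 'l' vs 'p' !=
  Pos 3: 't' vs 'a' !=
  Pos 4: 'u' vs 'b' !=
  Pos 5: 'r' vs 'l' !=
  Pos 6: 'e' vs 'e' =
Hamming distance = 5


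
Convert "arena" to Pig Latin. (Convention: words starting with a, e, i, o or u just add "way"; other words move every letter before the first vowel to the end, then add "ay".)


Word: "arena"
Starts with vowel → add 'way'
Pig Latin = "arenaway"


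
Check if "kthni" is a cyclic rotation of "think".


Word: "think", Candidate: "kthni"
Method: check if candidate is substring of word+word
"thinkthink" contains "kthni"? No
Is rotation = No


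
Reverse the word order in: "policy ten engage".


Original: "policy ten engage"
Words (1..n): policy | ten | engage
Reversed (n..1): engage | ten | policy
Result = "engage ten policy"


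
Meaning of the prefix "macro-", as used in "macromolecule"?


Prefix: macro-
Example: macromolecule = macro- + molecule
Meaning = large


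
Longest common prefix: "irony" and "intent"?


Word 1: "irony"
Word 2: "intent"
Comparing from start:
  Pos 0: 'i' == 'i'
  Pos 1: 'r' != 'n' (stop)
LCP = "i" (length 1)


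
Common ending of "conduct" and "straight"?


Word 1: "conduct"
Word 2: "straight"
Comparing from end:
  Pos -1: 't' == 't'
  Pos -2: 'c' != 'h' (stop)
LCS = "t" (length 1)


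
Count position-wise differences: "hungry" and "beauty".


Comparing character by character (same length = 6):
  Pos 0: 'h' vs 'b' !=
  Pos 1: 'u' vs 'e' !=
  Pos 2: 'n' vs 'a' !=
  Pos 3: 'g' vs 'u' !=
  Pos 4: 'r' vs 't' !=
  Pos 5: 'y' vs 'y' =
Hamming distance = 5


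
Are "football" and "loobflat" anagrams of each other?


Word 1: "football" → sorted: abflloot
Word 2: "loobflat" → sorted: abflloot
Same letters? abflloot == abflloot
Anagram = Yes


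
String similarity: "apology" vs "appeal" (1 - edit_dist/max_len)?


Word 1: "apology" (length 7)
Word 2: "appeal" (length 6)
One optimal edit sequence:
  1. keep 'a'
  2. keep 'p'
  3. delete 'o'  (+1)
  4. substitute 'l' -> 'p'  (+1)
  5. substitute 'o' -> 'e'  (+1)
  6. substitute 'g' -> 'a'  (+1)
  7. substitute 'y' -> 'l'  (+1)
Edit distance = 5
Max length = max(7, 6) = 7
Similarity = 1 - 5/7
= 0.2857


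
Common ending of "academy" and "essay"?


Word 1: "academy"
Word 2: "essay"
Comparing from end:
  Pos -1: 'y' == 'y'
  Pos -2: 'm' != 'a' (stop)
LCS = "y" (length 1)


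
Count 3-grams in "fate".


Word: "fate" (length 4)
Number of 3-grams = length - 3 + 1 = 4 - 3 + 1
= 2


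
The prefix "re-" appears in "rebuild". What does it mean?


Prefix: re-
Example: rebuild = re- + build
Meaning = again


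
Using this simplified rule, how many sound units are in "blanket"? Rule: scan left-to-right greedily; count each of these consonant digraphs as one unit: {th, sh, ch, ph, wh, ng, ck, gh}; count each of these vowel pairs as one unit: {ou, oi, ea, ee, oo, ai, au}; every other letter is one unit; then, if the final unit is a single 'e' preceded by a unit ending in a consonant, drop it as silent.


Word: "blanket" (7 letters)
Left-to-right scan:
  [1] 'b' (letter)
  [2] 'l' (letter)
  [3] 'a' (letter)
  [4] 'n' (letter)
  [5] 'k' (letter)
  [6] 'e' (letter)
  [7] 't' (letter)
Units from scan: 7
Sound units = 7 units


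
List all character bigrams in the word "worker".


Word: "worker" (length 6)
Number of bigrams = 6 - 2 + 1 = 5
  Position 0: "wo"
  Position 1: "or"
  Position 2: "rk"
  Position 3: "ke"
  Position 4: "er"
Bigrams = "wo", "or", "rk", "ke", "er"


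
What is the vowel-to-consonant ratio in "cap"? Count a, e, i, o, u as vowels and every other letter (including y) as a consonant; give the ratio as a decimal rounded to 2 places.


Word: "cap"
Vowels (a,e,i,o,u): 1
Consonants: 2
Ratio = 1/2
= 0.50


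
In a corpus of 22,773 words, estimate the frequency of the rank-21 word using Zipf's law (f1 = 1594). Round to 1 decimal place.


Zipf's law: f(r) = f(1) / r
f(1) = 1594
f(21) = 1594 / 21
= 75.9 occurrences


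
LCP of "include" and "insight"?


Word 1: "include"
Word 2: "insight"
Comparing from start:
  Pos 0: 'i' == 'i'
  Pos 1: 'n' == 'n'
  Pos 2: 'c' != 's' (stop)
LCP = "in" (length 2)


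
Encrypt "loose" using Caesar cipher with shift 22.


Word: "loose"
Shift: 22
Each letter → (letter + shift) mod 26:
  'l' (11) + 22 = 7 → 'h'
  'o' (14) + 22 = 10 → 'k'
  'o' (14) + 22 = 10 → 'k'
  's' (18) + 22 = 14 → 'o'
  'e' (4) + 22 = 0 → 'a'
Result = "hkkoa"


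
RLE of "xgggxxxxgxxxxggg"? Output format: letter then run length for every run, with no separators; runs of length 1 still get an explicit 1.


String: "xgggxxxxgxxxxggg"
Scanning for consecutive runs:
  'x' x 1
  'g' x 3
  'x' x 4
  'g' x 1
  'x' x 4
  'g' x 3
RLE = "x1g3x4g1x4g3"


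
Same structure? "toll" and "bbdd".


Pattern of "toll": [0, 1, 2, 2]
Pattern of "bbdd": [0, 0, 1, 1]
Patterns do not match
Same pattern = No


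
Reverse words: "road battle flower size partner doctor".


Original: "road battle flower size partner doctor"
Words (1..n): road | battle | flower | size | partner | doctor
Reversed (n..1): doctor | partner | size | flower | battle | road
Result = "doctor partner size flower battle road"


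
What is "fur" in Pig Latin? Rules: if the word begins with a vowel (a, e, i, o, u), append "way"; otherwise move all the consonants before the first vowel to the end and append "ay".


Word: "fur"
Starts with consonant(s) → move to end, add 'ay'
Consonant cluster: "f"
Pig Latin = "urfay"


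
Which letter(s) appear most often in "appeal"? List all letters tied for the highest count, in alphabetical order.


Word: "appeal"
Letter counts:
  'a': 2
  'e': 1
  'l': 1
  'p': 2
Maximum count = 2
Most frequent = 'a', 'p' (2 times each)


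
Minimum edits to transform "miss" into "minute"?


Word 1: "miss" (length 4)
Word 2: "minute" (length 6)
One optimal edit sequence (insert/delete/substitute each cost 1):
  1. keep 'm'
  2. keep 'i'
  3. insert 'n'  (+1)
  4. insert 'u'  (+1)
  5. substitute 's' -> 't'  (+1)
  6. substitute 's' -> 'e'  (+1)
Total edit operations: 4
Edit distance = 4


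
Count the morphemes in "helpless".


Word: "helpless"
Morphemes: help + -less
Each morpheme carries meaning
= 2 morphemes


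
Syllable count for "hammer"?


Word: "hammer"
Syllable breakdown: ham / mer
Counting: 2 parts
= 2 syllables


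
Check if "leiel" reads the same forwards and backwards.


Word: "leiel"
Reversed: "leiel"
Forward == Backward? leiel == leiel
Palindrome = Yes


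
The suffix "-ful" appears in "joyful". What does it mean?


Suffix: -ful
Example: joyful (joy + -ful)
Meaning = full of


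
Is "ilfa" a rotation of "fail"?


Word: "fail", Candidate: "ilfa"
Method: check if candidate is substring of word+word
"failfail" contains "ilfa"? Yes
Is rotation = Yes


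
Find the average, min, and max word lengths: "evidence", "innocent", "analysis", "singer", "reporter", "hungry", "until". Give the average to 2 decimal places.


Lengths: "evidence"=8, "innocent"=8, "analysis"=8, "singer"=6, "reporter"=8, "hungry"=6, "until"=5
Sum = 49, Count = 7
Average = 49/7 = 7.00
= avg=7.00, min=5, max=8


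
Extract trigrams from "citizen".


Word: "citizen" (length 7)
Number of trigrams = 7 - 3 + 1 = 5
  Position 0: "cit"
  Position 1: "iti"
  Position 2: "tiz"
  Position 3: "ize"
  Position 4: "zen"
Trigrams = "cit", "iti", "tiz", "ize", "zen"


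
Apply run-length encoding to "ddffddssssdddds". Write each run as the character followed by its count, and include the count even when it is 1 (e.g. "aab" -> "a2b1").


String: "ddffddssssdddds"
Scanning for consecutive runs:
  'd' x 2
  'f' x 2
  'd' x 2
  's' x 4
  'd' x 4
  's' x 1
RLE = "d2f2d2s4d4s1"


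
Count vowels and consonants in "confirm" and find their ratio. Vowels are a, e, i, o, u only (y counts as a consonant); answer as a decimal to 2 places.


Word: "confirm"
Vowels (a,e,i,o,u): 2
Consonants: 5
Ratio = 2/5
= 0.40


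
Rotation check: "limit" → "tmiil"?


Word: "limit", Candidate: "tmiil"
Method: check if candidate is substring of word+word
"limitlimit" contains "tmiil"? No
Is rotation = No


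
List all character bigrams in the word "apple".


Word: "apple" (length 5)
Number of bigrams = 5 - 2 + 1 = 4
  Position 0: "ap"
  Position 1: "pp"
  Position 2: "pl"
  Position 3: "le"
Bigrams = "ap", "pp", "pl", "le"


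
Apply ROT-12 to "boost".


Word: "boost"
Shift: 12
Each letter → (letter + shift) mod 26:
  'b' (1) + 12 = 13 → 'n'
  'o' (14) + 12 = 0 → 'a'
  'o' (14) + 12 = 0 → 'a'
  's' (18) + 12 = 4 → 'e'
  't' (19) + 12 = 5 → 'f'
Result = "naaef"


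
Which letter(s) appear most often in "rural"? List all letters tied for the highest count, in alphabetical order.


Word: "rural"
Letter counts:
  'a': 1
  'l': 1
  'r': 2
  'u': 1
Maximum count = 2
Most frequent = 'r' (2 times each)


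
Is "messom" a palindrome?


Word: "messom"
Reversed: "mossem"
Forward == Backward? messom != mossem
Palindrome = No


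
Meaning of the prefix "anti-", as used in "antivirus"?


Prefix: anti-
Example: antivirus (anti- + virus)
Meaning = against


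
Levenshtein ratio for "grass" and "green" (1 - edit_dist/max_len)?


Word 1: "grass" (length 5)
Word 2: "green" (length 5)
One optimal edit sequence:
  1. keep 'g'
  2. keep 'r'
  3. substitute 'a' -> 'e'  (+1)
  4. substitute 's' -> 'e'  (+1)
  5. substitute 's' -> 'n'  (+1)
Edit distance = 3
Max length = max(5, 5) = 5
Similarity = 1 - 3/5
= 0.4000


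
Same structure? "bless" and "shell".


Pattern of "bless": [0, 1, 2, 3, 3]
Pattern of "shell": [0, 1, 2, 3, 3]
Patterns match
Same pattern = Yes


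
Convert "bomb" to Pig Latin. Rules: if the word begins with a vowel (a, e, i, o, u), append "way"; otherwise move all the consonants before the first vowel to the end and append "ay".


Word: "bomb"
Starts with consonant(s) → move to end, add 'ay'
Consonant cluster: "b"
Pig Latin = "ombbay"


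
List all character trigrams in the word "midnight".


Word: "midnight" (length 8)
Number of trigrams = 8 - 3 + 1 = 6
  Position 0: "mid"
  Position 1: "idn"
  Position 2: "dni"
  Position 3: "nig"
  Position 4: "igh"
  Position 5: "ght"
Trigrams = "mid", "idn", "dni", "nig", "igh", "ght"


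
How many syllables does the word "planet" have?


Word: "planet"
Syllable breakdown: plan | et
Counting: 2 parts
= 2 syllables


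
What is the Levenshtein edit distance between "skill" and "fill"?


Word 1: "skill" (length 5)
Word 2: "fill" (length 4)
One optimal edit sequence (insert/delete/substitute each cost 1):
  1. delete 's'  (+1)
  2. substitute 'k' -> 'f'  (+1)
  3. keep 'i'
  4. keep 'l'
  5. keep 'l'
Total edit operations: 2
Edit distance = 2


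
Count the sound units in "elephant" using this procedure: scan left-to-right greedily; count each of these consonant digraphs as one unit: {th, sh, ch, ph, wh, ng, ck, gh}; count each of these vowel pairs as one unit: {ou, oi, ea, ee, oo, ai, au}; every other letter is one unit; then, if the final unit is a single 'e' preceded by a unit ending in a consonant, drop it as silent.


Word: "elephant" (8 letters)
Left-to-right scan:
  1. 'e' (letter)
  2. 'l' (letter)
  3. 'e' (letter)
  4. 'ph' (digraph)
  5. 'a' (letter)
  6. 'n' (letter)
  7. 't' (letter)
Units from scan: 7
Sound units = 7 units


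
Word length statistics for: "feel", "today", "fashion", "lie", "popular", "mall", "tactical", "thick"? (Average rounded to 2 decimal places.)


Lengths: "feel"=4, "today"=5, "fashion"=7, "lie"=3, "popular"=7, "mall"=4, "tactical"=8, "thick"=5
Sum = 43, Count = 8
Average = 43/8 = 5.38
= avg=5.38, min=3, max=8


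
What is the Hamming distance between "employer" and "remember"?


Comparing character by character (same length = 8):
  Pos 0: 'e' vs 'r' !=
  Pos 1: 'm' vs 'e' !=
  Pos 2: 'p' vs 'm' !=
  Pos 3: 'l' vs 'e' !=
  Pos 4: 'o' vs 'm' !=
  Pos 5: 'y' vs 'b' !=
  Pos 6: 'e' vs 'e' =
  Pos 7: 'r' vs 'r' =
Hamming distance = 6


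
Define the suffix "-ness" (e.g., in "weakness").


Suffix: -ness
Example: weakness = weak + -ness
Meaning = state of being


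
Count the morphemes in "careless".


Word: "careless"
Morphemes: care | -less
Each morpheme carries meaning
= 2 morphemes


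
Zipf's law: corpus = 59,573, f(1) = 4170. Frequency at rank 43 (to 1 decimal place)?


Zipf's law: f(r) = f(1) / r
f(1) = 4170
f(43) = 4170 / 43
= 97.0 occurrences


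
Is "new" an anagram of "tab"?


Word 1: "tab" → sorted: abt
Word 2: "new" → sorted: enw
Same letters? abt != enw
Anagram = No


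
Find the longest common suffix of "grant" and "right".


Word 1: "grant"
Word 2: "right"
Comparing from end:
  Pos -1: 't' == 't'
  Pos -2: 'n' != 'h' (stop)
LCS = "t" (length 1)


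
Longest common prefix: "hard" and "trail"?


Word 1: "hard"
Word 2: "trail"
Comparing from start:
  Pos 0: 'h' != 't' (stop)
LCP = "" (length 0)


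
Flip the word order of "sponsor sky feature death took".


Original: "sponsor sky feature death took"
Words (1..n): sponsor | sky | feature | death | took
Reversed (n..1): took | death | feature | sky | sponsor
Result = "took death feature sky sponsor"


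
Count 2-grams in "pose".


Word: "pose" (length 4)
Number of 2-grams = length - 2 + 1 = 4 - 2 + 1
= 3


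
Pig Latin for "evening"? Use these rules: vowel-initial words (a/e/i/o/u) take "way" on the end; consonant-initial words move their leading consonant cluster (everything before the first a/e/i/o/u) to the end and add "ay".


Word: "evening"
Starts with vowel → add 'way'
Pig Latin = "eveningway"


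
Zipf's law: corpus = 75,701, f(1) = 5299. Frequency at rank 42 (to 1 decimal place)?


Zipf's law: f(r) = f(1) / r
f(1) = 5299
f(42) = 5299 / 42
= 126.2 occurrences


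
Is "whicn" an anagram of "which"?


Word 1: "which" → sorted: chhiw
Word 2: "whicn" → sorted: chinw
Same letters? chhiw != chinw
Anagram = No


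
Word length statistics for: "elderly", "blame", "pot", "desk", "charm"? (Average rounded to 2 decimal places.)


Lengths: "elderly"=7, "blame"=5, "pot"=3, "desk"=4, "charm"=5
Sum = 24, Count = 5
Average = 24/5 = 4.80
= avg=4.80, min=3, max=7


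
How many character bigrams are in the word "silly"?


Word: "silly" (length 5)
Number of 2-grams = length - 2 + 1 = 5 - 2 + 1
= 4


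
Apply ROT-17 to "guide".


Word: "guide"
Shift: 17
Each letter → (letter + shift) mod 26:
  'g' (6) + 17 = 23 → 'x'
  'u' (20) + 17 = 11 → 'l'
  'i' (8) + 17 = 25 → 'z'
  'd' (3) + 17 = 20 → 'u'
  'e' (4) + 17 = 21 → 'v'
Result = "xlzuv"


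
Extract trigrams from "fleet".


Word: "fleet" (length 5)
Number of trigrams = 5 - 3 + 1 = 3
  Position 0: "fle"
  Position 1: "lee"
  Position 2: "eet"
Trigrams = "fle", "lee", "eet"


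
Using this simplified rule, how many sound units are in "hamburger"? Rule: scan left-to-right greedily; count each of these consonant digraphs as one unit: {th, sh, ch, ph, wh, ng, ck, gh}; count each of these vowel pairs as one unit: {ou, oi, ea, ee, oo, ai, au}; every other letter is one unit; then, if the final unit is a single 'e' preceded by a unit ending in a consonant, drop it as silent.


Word: "hamburger" (9 letters)
Left-to-right scan:
  1. 'h' (letter)
  2. 'a' (letter)
  3. 'm' (letter)
  4. 'b' (letter)
  5. 'u' (letter)
  6. 'r' (letter)
  7. 'g' (letter)
  8. 'e' (letter)
  9. 'r' (letter)
Units from scan: 9
Sound units = 9 units


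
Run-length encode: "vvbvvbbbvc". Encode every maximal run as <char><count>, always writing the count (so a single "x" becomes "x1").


String: "vvbvvbbbvc"
Scanning for consecutive runs:
  'v' x 2
  'b' x 1
  'v' x 2
  'b' x 3
  'v' x 1
  'c' x 1
RLE = "v2b1v2b3v1c1"


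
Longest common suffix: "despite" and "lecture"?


Word 1: "despite"
Word 2: "lecture"
Comparing from end:
  Pos -1: 'e' == 'e'
  Pos -2: 't' != 'r' (stop)
LCS = "e" (length 1)


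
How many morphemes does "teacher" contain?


Word: "teacher"
Morphemes: teach / -er
Each morpheme carries meaning
= 2 morphemes


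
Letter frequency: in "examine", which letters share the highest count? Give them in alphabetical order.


Word: "examine"
Letter counts:
  'a': 1
  'e': 2
  'i': 1
  'm': 1
  'n': 1
  'x': 1
Maximum count = 2
Most frequent = 'e' (2 times each)


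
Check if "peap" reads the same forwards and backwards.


Word: "peap"
Reversed: "paep"
Forward == Backward? peap != paep
Palindrome = No


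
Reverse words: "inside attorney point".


Original: "inside attorney point"
Words (1..n): inside | attorney | point
Reversed (n..1): point | attorney | inside
Result = "point attorney inside"


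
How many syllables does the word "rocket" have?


Word: "rocket"
Syllable breakdown: rock · et
Counting: 2 parts
= 2 syllables


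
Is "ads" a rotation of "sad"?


Word: "sad", Candidate: "ads"
Method: check if candidate is substring of word+word
"sadsad" contains "ads"? Yes
Is rotation = Yes


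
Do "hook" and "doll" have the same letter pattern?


Pattern of "hook": [0, 1, 1, 2]
Pattern of "doll": [0, 1, 2, 2]
Patterns do not match
Same pattern = No


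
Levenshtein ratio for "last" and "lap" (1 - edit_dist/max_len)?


Word 1: "last" (length 4)
Word 2: "lap" (length 3)
One optimal edit sequence:
  1. keep 'l'
  2. keep 'a'
  3. delete 's'  (+1)
  4. substitute 't' -> 'p'  (+1)
Edit distance = 2
Max length = max(4, 3) = 4
Similarity = 1 - 2/4
= 0.5000


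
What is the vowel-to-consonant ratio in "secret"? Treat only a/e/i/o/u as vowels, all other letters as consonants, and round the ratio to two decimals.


Word: "secret"
Vowels (a,e,i,o,u): 2
Consonants: 4
Ratio = 2/4
= 0.50


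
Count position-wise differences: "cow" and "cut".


Comparing character by character (same length = 3):
  Pos 0: 'c' vs 'c' =
  Pos 1: 'o' vs 'u' !=
  Pos 2: 'w' vs 't' !=
Hamming distance = 2


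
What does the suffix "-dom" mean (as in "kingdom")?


Suffix: -dom
As in: kingdom -> king + -dom
Meaning = state / realm


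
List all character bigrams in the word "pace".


Word: "pace" (length 4)
Number of bigrams = 4 - 2 + 1 = 3
  Position 0: "pa"
  Position 1: "ac"
  Position 2: "ce"
Bigrams = "pa", "ac", "ce"


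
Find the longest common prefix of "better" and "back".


Word 1: "better"
Word 2: "back"
Comparing from start:
  Pos 0: 'b' == 'b'
  Pos 1: 'e' != 'a' (stop)
LCP = "b" (length 1)


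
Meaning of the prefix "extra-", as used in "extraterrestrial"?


Prefix: extra-
As in: extraterrestrial -> extra- + terrestrial
Meaning = beyond


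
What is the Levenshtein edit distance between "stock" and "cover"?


Word 1: "stock" (length 5)
Word 2: "cover" (length 5)
One optimal edit sequence (insert/delete/substitute each cost 1):
  1. substitute 's' -> 'c'  (+1)
  2. substitute 't' -> 'o'  (+1)
  3. substitute 'o' -> 'v'  (+1)
  4. substitute 'c' -> 'e'  (+1)
  5. substitute 'k' -> 'r'  (+1)
Total edit operations: 5
Edit distance = 5


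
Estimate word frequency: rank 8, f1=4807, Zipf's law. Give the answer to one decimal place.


Zipf's law: f(r) = f(1) / r
f(1) = 4807
f(8) = 4807 / 8
= 600.9 occurrences


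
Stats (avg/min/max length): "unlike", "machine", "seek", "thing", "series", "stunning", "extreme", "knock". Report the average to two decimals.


Lengths: "unlike"=6, "machine"=7, "seek"=4, "thing"=5, "series"=6, "stunning"=8, "extreme"=7, "knock"=5
Sum = 48, Count = 8
Average = 48/8 = 6.00
= avg=6.00, min=4, max=8


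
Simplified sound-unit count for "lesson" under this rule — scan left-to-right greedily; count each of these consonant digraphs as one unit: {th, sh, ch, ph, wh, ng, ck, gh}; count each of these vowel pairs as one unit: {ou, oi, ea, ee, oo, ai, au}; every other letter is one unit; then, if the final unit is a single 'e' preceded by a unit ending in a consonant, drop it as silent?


Word: "lesson" (6 letters)
Left-to-right scan:
  1. 'l' (letter)
  2. 'e' (letter)
  3. 's' (letter)
  4. 's' (letter)
  5. 'o' (letter)
  6. 'n' (letter)
Units from scan: 6
Sound units = 6 units


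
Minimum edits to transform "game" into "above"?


Word 1: "game" (length 4)
Word 2: "above" (length 5)
One optimal edit sequence (insert/delete/substitute each cost 1):
  1. insert 'a'  (+1)
  2. substitute 'g' -> 'b'  (+1)
  3. substitute 'a' -> 'o'  (+1)
  4. substitute 'm' -> 'v'  (+1)
  5. keep 'e'
Total edit operations: 4
Edit distance = 4


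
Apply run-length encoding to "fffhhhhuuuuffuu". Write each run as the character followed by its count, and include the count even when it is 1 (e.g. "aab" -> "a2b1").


String: "fffhhhhuuuuffuu"
Scanning for consecutive runs:
  'f' x 3
  'h' x 4
  'u' x 4
  'f' x 2
  'u' x 2
RLE = "f3h4u4f2u2"


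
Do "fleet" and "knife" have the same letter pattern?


Pattern of "fleet": [0, 1, 2, 2, 3]
Pattern of "knife": [0, 1, 2, 3, 4]
Patterns do not match
Same pattern = No


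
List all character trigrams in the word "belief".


Word: "belief" (length 6)
Number of trigrams = 6 - 3 + 1 = 4
  Position 0: "bel"
  Position 1: "eli"
  Position 2: "lie"
  Position 3: "ief"
Trigrams = "bel", "eli", "lie", "ief"


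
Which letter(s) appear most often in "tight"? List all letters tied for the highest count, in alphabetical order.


Word: "tight"
Letter counts:
  'g': 1
  'h': 1
  'i': 1
  't': 2
Maximum count = 2
Most frequent = 't' (2 times each)


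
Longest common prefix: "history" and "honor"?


Word 1: "history"
Word 2: "honor"
Comparing from start:
  Pos 0: 'h' == 'h'
  Pos 1: 'i' != 'o' (stop)
LCP = "h" (length 1)


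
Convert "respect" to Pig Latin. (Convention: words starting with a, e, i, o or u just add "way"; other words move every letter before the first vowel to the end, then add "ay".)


Word: "respect"
Starts with consonant(s) → move to end, add 'ay'
Consonant cluster: "r"
Pig Latin = "espectray"


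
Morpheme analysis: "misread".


Word: "misread"
Morphemes: mis- | read
Each morpheme carries meaning
= 2 morphemes


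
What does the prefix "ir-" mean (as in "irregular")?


Prefix: ir-
Example: irregular (ir- + regular)
Meaning = not


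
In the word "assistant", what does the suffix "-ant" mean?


Suffix: -ant
As in: assistant -> assist + -ant
Meaning = one who / that which


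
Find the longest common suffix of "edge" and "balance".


Word 1: "edge"
Word 2: "balance"
Comparing from end:
  Pos -1: 'e' == 'e'
  Pos -2: 'g' != 'c' (stop)
LCS = "e" (length 1)


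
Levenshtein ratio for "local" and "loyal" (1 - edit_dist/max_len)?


Word 1: "local" (length 5)
Word 2: "loyal" (length 5)
One optimal edit sequence:
  1. keep 'l'
  2. keep 'o'
  3. substitute 'c' -> 'y'  (+1)
  4. keep 'a'
  5. keep 'l'
Edit distance = 1
Max length = max(5, 5) = 5
Similarity = 1 - 1/5
= 0.8000


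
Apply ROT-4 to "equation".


Word: "equation"
Shift: 4
Each letter → (letter + shift) mod 26:
  'e' (4) + 4 = 8 → 'i'
  'q' (16) + 4 = 20 → 'u'
  'u' (20) + 4 = 24 → 'y'
  'a' (0) + 4 = 4 → 'e'
  't' (19) + 4 = 23 → 'x'
  'i' (8) + 4 = 12 → 'm'
  'o' (14) + 4 = 18 → 's'
  'n' (13) + 4 = 17 → 'r'
Result = "iuyexmsr"


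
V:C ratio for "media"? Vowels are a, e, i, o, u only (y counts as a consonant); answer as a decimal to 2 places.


Word: "media"
Vowels (a,e,i,o,u): 3
Consonants: 2
Ratio = 3/2
= 1.50


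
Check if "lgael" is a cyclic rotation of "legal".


Word: "legal", Candidate: "lgael"
Method: check if candidate is substring of word+word
"legallegal" contains "lgael"? No
Is rotation = No


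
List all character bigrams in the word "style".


Word: "style" (length 5)
Number of bigrams = 5 - 2 + 1 = 4
  Position 0: "st"
  Position 1: "ty"
  Position 2: "yl"
  Position 3: "le"
Bigrams = "st", "ty", "yl", "le"


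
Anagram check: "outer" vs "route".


Word 1: "outer" → sorted: eortu
Word 2: "route" → sorted: eortu
Same letters? eortu == eortu
Anagram = Yes


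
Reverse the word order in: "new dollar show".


Original: "new dollar show"
Words (1..n): new | dollar | show
Reversed (n..1): show | dollar | new
Result = "show dollar new"


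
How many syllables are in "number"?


Word: "number"
Syllable breakdown: num / ber
Counting: 2 parts
= 2 syllables


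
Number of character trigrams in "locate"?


Word: "locate" (length 6)
Number of 3-grams = length - 3 + 1 = 6 - 3 + 1
= 4


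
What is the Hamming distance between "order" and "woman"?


Comparing character by character (same length = 5):
  Pos 0: 'o' vs 'w' !=
  Pos 1: 'r' vs 'o' !=
  Pos 2: 'd' vs 'm' !=
  Pos 3: 'e' vs 'a' !=
  Pos 4: 'r' vs 'n' !=
Hamming distance = 5


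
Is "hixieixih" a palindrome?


Word: "hixieixih"
Reversed: "hixieixih"
Forward == Backward? hixieixih == hixieixih
Palindrome = Yes


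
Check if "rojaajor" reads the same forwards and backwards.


Word: "rojaajor"
Reversed: "rojaajor"
Forward == Backward? rojaajor == rojaajor
Palindrome = Yes
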